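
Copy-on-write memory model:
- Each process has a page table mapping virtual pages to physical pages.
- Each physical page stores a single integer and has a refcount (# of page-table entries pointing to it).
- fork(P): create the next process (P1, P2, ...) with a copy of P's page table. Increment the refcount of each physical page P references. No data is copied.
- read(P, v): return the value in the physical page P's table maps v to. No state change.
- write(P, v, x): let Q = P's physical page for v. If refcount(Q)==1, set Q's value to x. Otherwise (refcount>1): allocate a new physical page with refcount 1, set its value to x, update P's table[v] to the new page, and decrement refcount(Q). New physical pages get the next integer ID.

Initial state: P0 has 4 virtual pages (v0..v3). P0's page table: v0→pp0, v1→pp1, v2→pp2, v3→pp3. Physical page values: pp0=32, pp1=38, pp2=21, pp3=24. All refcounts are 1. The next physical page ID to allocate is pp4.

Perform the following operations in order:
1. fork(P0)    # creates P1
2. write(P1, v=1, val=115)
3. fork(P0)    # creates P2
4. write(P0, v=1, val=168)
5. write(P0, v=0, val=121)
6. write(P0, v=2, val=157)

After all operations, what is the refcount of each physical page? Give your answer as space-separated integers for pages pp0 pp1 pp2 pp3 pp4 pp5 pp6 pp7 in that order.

Op 1: fork(P0) -> P1. 4 ppages; refcounts: pp0:2 pp1:2 pp2:2 pp3:2
Op 2: write(P1, v1, 115). refcount(pp1)=2>1 -> COPY to pp4. 5 ppages; refcounts: pp0:2 pp1:1 pp2:2 pp3:2 pp4:1
Op 3: fork(P0) -> P2. 5 ppages; refcounts: pp0:3 pp1:2 pp2:3 pp3:3 pp4:1
Op 4: write(P0, v1, 168). refcount(pp1)=2>1 -> COPY to pp5. 6 ppages; refcounts: pp0:3 pp1:1 pp2:3 pp3:3 pp4:1 pp5:1
Op 5: write(P0, v0, 121). refcount(pp0)=3>1 -> COPY to pp6. 7 ppages; refcounts: pp0:2 pp1:1 pp2:3 pp3:3 pp4:1 pp5:1 pp6:1
Op 6: write(P0, v2, 157). refcount(pp2)=3>1 -> COPY to pp7. 8 ppages; refcounts: pp0:2 pp1:1 pp2:2 pp3:3 pp4:1 pp5:1 pp6:1 pp7:1

Answer: 2 1 2 3 1 1 1 1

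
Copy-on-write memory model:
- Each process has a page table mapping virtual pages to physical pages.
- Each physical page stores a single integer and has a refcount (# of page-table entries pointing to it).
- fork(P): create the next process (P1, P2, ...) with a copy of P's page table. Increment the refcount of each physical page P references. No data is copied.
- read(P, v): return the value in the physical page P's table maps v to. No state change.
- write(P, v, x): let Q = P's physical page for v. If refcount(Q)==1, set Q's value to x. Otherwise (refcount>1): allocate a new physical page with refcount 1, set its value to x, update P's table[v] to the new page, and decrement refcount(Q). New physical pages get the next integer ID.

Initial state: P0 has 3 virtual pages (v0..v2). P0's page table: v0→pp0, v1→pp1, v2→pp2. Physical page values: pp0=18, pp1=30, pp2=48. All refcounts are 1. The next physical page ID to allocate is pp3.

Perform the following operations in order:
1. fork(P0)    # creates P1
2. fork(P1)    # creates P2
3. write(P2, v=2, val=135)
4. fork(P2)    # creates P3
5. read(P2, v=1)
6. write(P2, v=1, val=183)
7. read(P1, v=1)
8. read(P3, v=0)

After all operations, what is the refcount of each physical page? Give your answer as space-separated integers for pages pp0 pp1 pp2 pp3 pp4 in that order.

Op 1: fork(P0) -> P1. 3 ppages; refcounts: pp0:2 pp1:2 pp2:2
Op 2: fork(P1) -> P2. 3 ppages; refcounts: pp0:3 pp1:3 pp2:3
Op 3: write(P2, v2, 135). refcount(pp2)=3>1 -> COPY to pp3. 4 ppages; refcounts: pp0:3 pp1:3 pp2:2 pp3:1
Op 4: fork(P2) -> P3. 4 ppages; refcounts: pp0:4 pp1:4 pp2:2 pp3:2
Op 5: read(P2, v1) -> 30. No state change.
Op 6: write(P2, v1, 183). refcount(pp1)=4>1 -> COPY to pp4. 5 ppages; refcounts: pp0:4 pp1:3 pp2:2 pp3:2 pp4:1
Op 7: read(P1, v1) -> 30. No state change.
Op 8: read(P3, v0) -> 18. No state change.

Answer: 4 3 2 2 1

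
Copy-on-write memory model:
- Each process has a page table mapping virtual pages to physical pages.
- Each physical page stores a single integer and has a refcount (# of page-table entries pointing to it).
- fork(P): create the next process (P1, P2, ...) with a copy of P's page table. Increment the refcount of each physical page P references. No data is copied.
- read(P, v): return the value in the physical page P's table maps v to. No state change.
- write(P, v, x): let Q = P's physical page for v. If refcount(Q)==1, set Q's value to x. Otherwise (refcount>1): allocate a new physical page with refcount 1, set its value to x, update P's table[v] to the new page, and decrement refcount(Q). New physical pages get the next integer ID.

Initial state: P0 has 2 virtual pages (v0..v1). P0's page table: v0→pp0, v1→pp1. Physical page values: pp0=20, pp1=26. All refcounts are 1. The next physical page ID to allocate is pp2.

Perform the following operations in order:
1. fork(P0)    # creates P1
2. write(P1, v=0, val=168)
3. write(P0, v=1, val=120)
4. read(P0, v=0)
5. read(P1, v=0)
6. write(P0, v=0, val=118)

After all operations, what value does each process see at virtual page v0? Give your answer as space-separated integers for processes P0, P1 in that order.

Op 1: fork(P0) -> P1. 2 ppages; refcounts: pp0:2 pp1:2
Op 2: write(P1, v0, 168). refcount(pp0)=2>1 -> COPY to pp2. 3 ppages; refcounts: pp0:1 pp1:2 pp2:1
Op 3: write(P0, v1, 120). refcount(pp1)=2>1 -> COPY to pp3. 4 ppages; refcounts: pp0:1 pp1:1 pp2:1 pp3:1
Op 4: read(P0, v0) -> 20. No state change.
Op 5: read(P1, v0) -> 168. No state change.
Op 6: write(P0, v0, 118). refcount(pp0)=1 -> write in place. 4 ppages; refcounts: pp0:1 pp1:1 pp2:1 pp3:1
P0: v0 -> pp0 = 118
P1: v0 -> pp2 = 168

Answer: 118 168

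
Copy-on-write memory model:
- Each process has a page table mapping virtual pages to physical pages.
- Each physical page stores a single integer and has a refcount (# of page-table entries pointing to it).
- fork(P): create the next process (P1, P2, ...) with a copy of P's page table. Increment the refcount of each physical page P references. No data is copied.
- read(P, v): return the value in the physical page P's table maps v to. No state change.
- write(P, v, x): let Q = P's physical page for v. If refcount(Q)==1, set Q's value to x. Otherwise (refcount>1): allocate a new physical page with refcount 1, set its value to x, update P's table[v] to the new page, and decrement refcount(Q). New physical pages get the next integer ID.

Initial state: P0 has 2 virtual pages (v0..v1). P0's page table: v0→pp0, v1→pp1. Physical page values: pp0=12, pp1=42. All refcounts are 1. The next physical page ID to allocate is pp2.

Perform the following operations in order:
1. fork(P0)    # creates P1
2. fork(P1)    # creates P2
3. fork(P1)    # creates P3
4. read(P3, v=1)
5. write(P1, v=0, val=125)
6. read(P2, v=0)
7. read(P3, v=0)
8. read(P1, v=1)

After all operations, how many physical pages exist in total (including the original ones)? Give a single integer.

Answer: 3

Derivation:
Op 1: fork(P0) -> P1. 2 ppages; refcounts: pp0:2 pp1:2
Op 2: fork(P1) -> P2. 2 ppages; refcounts: pp0:3 pp1:3
Op 3: fork(P1) -> P3. 2 ppages; refcounts: pp0:4 pp1:4
Op 4: read(P3, v1) -> 42. No state change.
Op 5: write(P1, v0, 125). refcount(pp0)=4>1 -> COPY to pp2. 3 ppages; refcounts: pp0:3 pp1:4 pp2:1
Op 6: read(P2, v0) -> 12. No state change.
Op 7: read(P3, v0) -> 12. No state change.
Op 8: read(P1, v1) -> 42. No state change.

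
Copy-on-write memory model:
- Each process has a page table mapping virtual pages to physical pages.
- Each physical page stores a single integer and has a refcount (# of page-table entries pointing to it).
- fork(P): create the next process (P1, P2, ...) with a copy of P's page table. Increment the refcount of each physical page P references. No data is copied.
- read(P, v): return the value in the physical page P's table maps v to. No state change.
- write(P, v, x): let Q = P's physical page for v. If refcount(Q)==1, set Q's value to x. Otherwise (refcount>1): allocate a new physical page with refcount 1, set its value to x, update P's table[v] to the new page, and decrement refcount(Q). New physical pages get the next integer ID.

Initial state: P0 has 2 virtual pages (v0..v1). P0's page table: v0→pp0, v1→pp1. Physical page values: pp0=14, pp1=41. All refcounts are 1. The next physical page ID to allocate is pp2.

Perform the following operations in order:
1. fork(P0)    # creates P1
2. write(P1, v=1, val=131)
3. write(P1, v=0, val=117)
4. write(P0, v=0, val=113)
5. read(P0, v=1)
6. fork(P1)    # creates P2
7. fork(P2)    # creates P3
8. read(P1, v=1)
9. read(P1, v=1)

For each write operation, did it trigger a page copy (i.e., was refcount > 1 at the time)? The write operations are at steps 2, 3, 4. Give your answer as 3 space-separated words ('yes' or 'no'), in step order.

Op 1: fork(P0) -> P1. 2 ppages; refcounts: pp0:2 pp1:2
Op 2: write(P1, v1, 131). refcount(pp1)=2>1 -> COPY to pp2. 3 ppages; refcounts: pp0:2 pp1:1 pp2:1
Op 3: write(P1, v0, 117). refcount(pp0)=2>1 -> COPY to pp3. 4 ppages; refcounts: pp0:1 pp1:1 pp2:1 pp3:1
Op 4: write(P0, v0, 113). refcount(pp0)=1 -> write in place. 4 ppages; refcounts: pp0:1 pp1:1 pp2:1 pp3:1
Op 5: read(P0, v1) -> 41. No state change.
Op 6: fork(P1) -> P2. 4 ppages; refcounts: pp0:1 pp1:1 pp2:2 pp3:2
Op 7: fork(P2) -> P3. 4 ppages; refcounts: pp0:1 pp1:1 pp2:3 pp3:3
Op 8: read(P1, v1) -> 131. No state change.
Op 9: read(P1, v1) -> 131. No state change.

yes yes no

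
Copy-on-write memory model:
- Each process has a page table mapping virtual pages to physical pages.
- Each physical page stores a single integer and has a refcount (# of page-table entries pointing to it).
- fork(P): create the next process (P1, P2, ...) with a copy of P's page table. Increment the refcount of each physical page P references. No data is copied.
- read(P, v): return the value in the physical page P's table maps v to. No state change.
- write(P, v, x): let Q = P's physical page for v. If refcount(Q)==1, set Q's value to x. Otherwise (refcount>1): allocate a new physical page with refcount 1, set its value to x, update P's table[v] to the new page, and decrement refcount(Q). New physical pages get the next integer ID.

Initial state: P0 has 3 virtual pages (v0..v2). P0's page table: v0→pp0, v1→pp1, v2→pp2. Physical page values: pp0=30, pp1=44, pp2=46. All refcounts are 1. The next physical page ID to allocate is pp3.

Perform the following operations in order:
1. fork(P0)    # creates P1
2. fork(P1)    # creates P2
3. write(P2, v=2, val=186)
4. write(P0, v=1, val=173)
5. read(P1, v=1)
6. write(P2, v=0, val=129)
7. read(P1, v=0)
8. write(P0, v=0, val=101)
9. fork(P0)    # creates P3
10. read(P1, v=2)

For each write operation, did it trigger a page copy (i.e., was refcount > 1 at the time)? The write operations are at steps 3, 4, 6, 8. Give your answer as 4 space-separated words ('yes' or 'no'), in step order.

Op 1: fork(P0) -> P1. 3 ppages; refcounts: pp0:2 pp1:2 pp2:2
Op 2: fork(P1) -> P2. 3 ppages; refcounts: pp0:3 pp1:3 pp2:3
Op 3: write(P2, v2, 186). refcount(pp2)=3>1 -> COPY to pp3. 4 ppages; refcounts: pp0:3 pp1:3 pp2:2 pp3:1
Op 4: write(P0, v1, 173). refcount(pp1)=3>1 -> COPY to pp4. 5 ppages; refcounts: pp0:3 pp1:2 pp2:2 pp3:1 pp4:1
Op 5: read(P1, v1) -> 44. No state change.
Op 6: write(P2, v0, 129). refcount(pp0)=3>1 -> COPY to pp5. 6 ppages; refcounts: pp0:2 pp1:2 pp2:2 pp3:1 pp4:1 pp5:1
Op 7: read(P1, v0) -> 30. No state change.
Op 8: write(P0, v0, 101). refcount(pp0)=2>1 -> COPY to pp6. 7 ppages; refcounts: pp0:1 pp1:2 pp2:2 pp3:1 pp4:1 pp5:1 pp6:1
Op 9: fork(P0) -> P3. 7 ppages; refcounts: pp0:1 pp1:2 pp2:3 pp3:1 pp4:2 pp5:1 pp6:2
Op 10: read(P1, v2) -> 46. No state change.

yes yes yes yes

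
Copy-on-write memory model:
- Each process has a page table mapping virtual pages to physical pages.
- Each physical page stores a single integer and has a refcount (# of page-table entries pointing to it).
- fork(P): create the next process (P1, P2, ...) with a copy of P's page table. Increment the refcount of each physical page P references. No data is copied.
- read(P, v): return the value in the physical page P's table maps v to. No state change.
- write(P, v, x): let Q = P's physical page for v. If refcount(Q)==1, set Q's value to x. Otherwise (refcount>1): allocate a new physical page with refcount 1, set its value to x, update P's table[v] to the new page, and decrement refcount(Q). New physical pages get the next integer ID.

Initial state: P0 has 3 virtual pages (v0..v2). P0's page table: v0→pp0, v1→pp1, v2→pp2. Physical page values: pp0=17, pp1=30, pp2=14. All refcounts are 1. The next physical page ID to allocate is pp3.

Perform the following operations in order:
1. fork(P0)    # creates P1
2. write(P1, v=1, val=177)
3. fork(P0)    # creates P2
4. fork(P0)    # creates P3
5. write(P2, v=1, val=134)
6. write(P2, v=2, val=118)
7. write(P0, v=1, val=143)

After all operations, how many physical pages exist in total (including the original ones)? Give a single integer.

Answer: 7

Derivation:
Op 1: fork(P0) -> P1. 3 ppages; refcounts: pp0:2 pp1:2 pp2:2
Op 2: write(P1, v1, 177). refcount(pp1)=2>1 -> COPY to pp3. 4 ppages; refcounts: pp0:2 pp1:1 pp2:2 pp3:1
Op 3: fork(P0) -> P2. 4 ppages; refcounts: pp0:3 pp1:2 pp2:3 pp3:1
Op 4: fork(P0) -> P3. 4 ppages; refcounts: pp0:4 pp1:3 pp2:4 pp3:1
Op 5: write(P2, v1, 134). refcount(pp1)=3>1 -> COPY to pp4. 5 ppages; refcounts: pp0:4 pp1:2 pp2:4 pp3:1 pp4:1
Op 6: write(P2, v2, 118). refcount(pp2)=4>1 -> COPY to pp5. 6 ppages; refcounts: pp0:4 pp1:2 pp2:3 pp3:1 pp4:1 pp5:1
Op 7: write(P0, v1, 143). refcount(pp1)=2>1 -> COPY to pp6. 7 ppages; refcounts: pp0:4 pp1:1 pp2:3 pp3:1 pp4:1 pp5:1 pp6:1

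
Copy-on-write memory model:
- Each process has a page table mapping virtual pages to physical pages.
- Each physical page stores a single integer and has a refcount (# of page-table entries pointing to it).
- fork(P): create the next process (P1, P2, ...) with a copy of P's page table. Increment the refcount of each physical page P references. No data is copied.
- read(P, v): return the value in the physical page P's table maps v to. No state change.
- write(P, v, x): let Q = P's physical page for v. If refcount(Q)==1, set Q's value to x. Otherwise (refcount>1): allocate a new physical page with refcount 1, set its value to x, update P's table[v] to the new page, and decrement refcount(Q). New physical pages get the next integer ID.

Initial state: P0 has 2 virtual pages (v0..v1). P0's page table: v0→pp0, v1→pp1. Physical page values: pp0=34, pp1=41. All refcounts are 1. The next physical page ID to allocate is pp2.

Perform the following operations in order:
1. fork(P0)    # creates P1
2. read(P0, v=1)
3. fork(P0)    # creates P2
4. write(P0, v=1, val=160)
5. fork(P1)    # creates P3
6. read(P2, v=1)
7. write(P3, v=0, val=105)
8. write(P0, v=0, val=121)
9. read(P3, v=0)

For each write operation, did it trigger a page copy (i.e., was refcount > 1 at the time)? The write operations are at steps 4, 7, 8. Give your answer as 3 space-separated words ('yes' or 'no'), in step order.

Op 1: fork(P0) -> P1. 2 ppages; refcounts: pp0:2 pp1:2
Op 2: read(P0, v1) -> 41. No state change.
Op 3: fork(P0) -> P2. 2 ppages; refcounts: pp0:3 pp1:3
Op 4: write(P0, v1, 160). refcount(pp1)=3>1 -> COPY to pp2. 3 ppages; refcounts: pp0:3 pp1:2 pp2:1
Op 5: fork(P1) -> P3. 3 ppages; refcounts: pp0:4 pp1:3 pp2:1
Op 6: read(P2, v1) -> 41. No state change.
Op 7: write(P3, v0, 105). refcount(pp0)=4>1 -> COPY to pp3. 4 ppages; refcounts: pp0:3 pp1:3 pp2:1 pp3:1
Op 8: write(P0, v0, 121). refcount(pp0)=3>1 -> COPY to pp4. 5 ppages; refcounts: pp0:2 pp1:3 pp2:1 pp3:1 pp4:1
Op 9: read(P3, v0) -> 105. No state change.

yes yes yes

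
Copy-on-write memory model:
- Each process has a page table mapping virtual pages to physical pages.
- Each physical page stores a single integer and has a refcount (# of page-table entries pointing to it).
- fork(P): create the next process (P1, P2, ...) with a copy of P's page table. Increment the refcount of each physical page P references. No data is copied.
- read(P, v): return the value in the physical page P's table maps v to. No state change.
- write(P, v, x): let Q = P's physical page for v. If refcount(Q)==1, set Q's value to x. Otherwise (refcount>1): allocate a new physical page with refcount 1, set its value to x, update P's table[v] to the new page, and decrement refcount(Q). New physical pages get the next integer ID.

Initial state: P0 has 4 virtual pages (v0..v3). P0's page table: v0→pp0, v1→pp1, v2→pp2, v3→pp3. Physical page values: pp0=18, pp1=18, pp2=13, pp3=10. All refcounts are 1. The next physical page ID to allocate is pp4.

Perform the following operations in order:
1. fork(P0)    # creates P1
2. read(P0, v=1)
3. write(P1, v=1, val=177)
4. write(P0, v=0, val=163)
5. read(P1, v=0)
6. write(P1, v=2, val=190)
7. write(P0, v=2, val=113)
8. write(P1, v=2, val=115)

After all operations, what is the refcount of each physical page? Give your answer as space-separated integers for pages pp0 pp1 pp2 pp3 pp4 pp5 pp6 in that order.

Op 1: fork(P0) -> P1. 4 ppages; refcounts: pp0:2 pp1:2 pp2:2 pp3:2
Op 2: read(P0, v1) -> 18. No state change.
Op 3: write(P1, v1, 177). refcount(pp1)=2>1 -> COPY to pp4. 5 ppages; refcounts: pp0:2 pp1:1 pp2:2 pp3:2 pp4:1
Op 4: write(P0, v0, 163). refcount(pp0)=2>1 -> COPY to pp5. 6 ppages; refcounts: pp0:1 pp1:1 pp2:2 pp3:2 pp4:1 pp5:1
Op 5: read(P1, v0) -> 18. No state change.
Op 6: write(P1, v2, 190). refcount(pp2)=2>1 -> COPY to pp6. 7 ppages; refcounts: pp0:1 pp1:1 pp2:1 pp3:2 pp4:1 pp5:1 pp6:1
Op 7: write(P0, v2, 113). refcount(pp2)=1 -> write in place. 7 ppages; refcounts: pp0:1 pp1:1 pp2:1 pp3:2 pp4:1 pp5:1 pp6:1
Op 8: write(P1, v2, 115). refcount(pp6)=1 -> write in place. 7 ppages; refcounts: pp0:1 pp1:1 pp2:1 pp3:2 pp4:1 pp5:1 pp6:1

Answer: 1 1 1 2 1 1 1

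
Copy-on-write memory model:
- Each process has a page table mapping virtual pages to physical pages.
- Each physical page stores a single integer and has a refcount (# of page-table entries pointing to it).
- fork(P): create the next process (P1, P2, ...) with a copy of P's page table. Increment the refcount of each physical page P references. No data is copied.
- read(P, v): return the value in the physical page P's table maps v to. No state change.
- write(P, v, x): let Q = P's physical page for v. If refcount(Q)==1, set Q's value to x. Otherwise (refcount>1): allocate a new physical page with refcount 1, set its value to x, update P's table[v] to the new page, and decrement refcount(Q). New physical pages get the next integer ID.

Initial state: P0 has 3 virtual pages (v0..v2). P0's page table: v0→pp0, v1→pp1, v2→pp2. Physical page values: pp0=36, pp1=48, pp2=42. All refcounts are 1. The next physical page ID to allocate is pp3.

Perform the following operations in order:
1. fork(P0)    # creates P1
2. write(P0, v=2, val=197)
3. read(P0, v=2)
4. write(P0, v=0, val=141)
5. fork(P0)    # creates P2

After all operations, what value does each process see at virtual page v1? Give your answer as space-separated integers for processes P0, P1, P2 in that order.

Op 1: fork(P0) -> P1. 3 ppages; refcounts: pp0:2 pp1:2 pp2:2
Op 2: write(P0, v2, 197). refcount(pp2)=2>1 -> COPY to pp3. 4 ppages; refcounts: pp0:2 pp1:2 pp2:1 pp3:1
Op 3: read(P0, v2) -> 197. No state change.
Op 4: write(P0, v0, 141). refcount(pp0)=2>1 -> COPY to pp4. 5 ppages; refcounts: pp0:1 pp1:2 pp2:1 pp3:1 pp4:1
Op 5: fork(P0) -> P2. 5 ppages; refcounts: pp0:1 pp1:3 pp2:1 pp3:2 pp4:2
P0: v1 -> pp1 = 48
P1: v1 -> pp1 = 48
P2: v1 -> pp1 = 48

Answer: 48 48 48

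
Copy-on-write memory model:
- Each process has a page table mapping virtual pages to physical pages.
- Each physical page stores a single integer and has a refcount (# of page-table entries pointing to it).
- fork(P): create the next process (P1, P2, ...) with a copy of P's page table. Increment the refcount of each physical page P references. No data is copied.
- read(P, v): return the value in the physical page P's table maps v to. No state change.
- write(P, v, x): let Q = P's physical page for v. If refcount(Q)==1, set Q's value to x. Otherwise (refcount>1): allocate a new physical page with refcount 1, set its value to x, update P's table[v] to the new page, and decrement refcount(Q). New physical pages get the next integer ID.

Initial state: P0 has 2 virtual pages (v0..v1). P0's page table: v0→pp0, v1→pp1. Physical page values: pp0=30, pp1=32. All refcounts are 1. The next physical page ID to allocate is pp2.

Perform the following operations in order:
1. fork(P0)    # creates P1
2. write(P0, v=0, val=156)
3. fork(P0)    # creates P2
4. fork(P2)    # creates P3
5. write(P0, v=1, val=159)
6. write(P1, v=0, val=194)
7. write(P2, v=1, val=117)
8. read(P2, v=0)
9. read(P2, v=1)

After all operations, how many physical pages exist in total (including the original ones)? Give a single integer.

Op 1: fork(P0) -> P1. 2 ppages; refcounts: pp0:2 pp1:2
Op 2: write(P0, v0, 156). refcount(pp0)=2>1 -> COPY to pp2. 3 ppages; refcounts: pp0:1 pp1:2 pp2:1
Op 3: fork(P0) -> P2. 3 ppages; refcounts: pp0:1 pp1:3 pp2:2
Op 4: fork(P2) -> P3. 3 ppages; refcounts: pp0:1 pp1:4 pp2:3
Op 5: write(P0, v1, 159). refcount(pp1)=4>1 -> COPY to pp3. 4 ppages; refcounts: pp0:1 pp1:3 pp2:3 pp3:1
Op 6: write(P1, v0, 194). refcount(pp0)=1 -> write in place. 4 ppages; refcounts: pp0:1 pp1:3 pp2:3 pp3:1
Op 7: write(P2, v1, 117). refcount(pp1)=3>1 -> COPY to pp4. 5 ppages; refcounts: pp0:1 pp1:2 pp2:3 pp3:1 pp4:1
Op 8: read(P2, v0) -> 156. No state change.
Op 9: read(P2, v1) -> 117. No state change.

Answer: 5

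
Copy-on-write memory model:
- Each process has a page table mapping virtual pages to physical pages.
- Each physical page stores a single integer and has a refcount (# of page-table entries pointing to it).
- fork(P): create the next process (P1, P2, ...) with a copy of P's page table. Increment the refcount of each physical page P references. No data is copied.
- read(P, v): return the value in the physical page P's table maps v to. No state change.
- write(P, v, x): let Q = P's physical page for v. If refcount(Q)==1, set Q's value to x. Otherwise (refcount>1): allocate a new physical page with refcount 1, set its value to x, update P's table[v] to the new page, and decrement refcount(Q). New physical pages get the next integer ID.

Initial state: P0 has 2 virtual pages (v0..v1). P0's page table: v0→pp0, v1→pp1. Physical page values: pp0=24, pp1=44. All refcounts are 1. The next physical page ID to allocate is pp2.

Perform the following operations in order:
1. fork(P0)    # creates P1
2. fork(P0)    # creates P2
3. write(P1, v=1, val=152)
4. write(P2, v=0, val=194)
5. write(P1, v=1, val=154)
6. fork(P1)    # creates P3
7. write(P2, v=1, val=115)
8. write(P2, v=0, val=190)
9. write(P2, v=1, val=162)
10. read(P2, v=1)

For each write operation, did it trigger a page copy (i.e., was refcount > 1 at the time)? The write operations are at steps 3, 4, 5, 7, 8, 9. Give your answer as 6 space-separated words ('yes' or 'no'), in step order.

Op 1: fork(P0) -> P1. 2 ppages; refcounts: pp0:2 pp1:2
Op 2: fork(P0) -> P2. 2 ppages; refcounts: pp0:3 pp1:3
Op 3: write(P1, v1, 152). refcount(pp1)=3>1 -> COPY to pp2. 3 ppages; refcounts: pp0:3 pp1:2 pp2:1
Op 4: write(P2, v0, 194). refcount(pp0)=3>1 -> COPY to pp3. 4 ppages; refcounts: pp0:2 pp1:2 pp2:1 pp3:1
Op 5: write(P1, v1, 154). refcount(pp2)=1 -> write in place. 4 ppages; refcounts: pp0:2 pp1:2 pp2:1 pp3:1
Op 6: fork(P1) -> P3. 4 ppages; refcounts: pp0:3 pp1:2 pp2:2 pp3:1
Op 7: write(P2, v1, 115). refcount(pp1)=2>1 -> COPY to pp4. 5 ppages; refcounts: pp0:3 pp1:1 pp2:2 pp3:1 pp4:1
Op 8: write(P2, v0, 190). refcount(pp3)=1 -> write in place. 5 ppages; refcounts: pp0:3 pp1:1 pp2:2 pp3:1 pp4:1
Op 9: write(P2, v1, 162). refcount(pp4)=1 -> write in place. 5 ppages; refcounts: pp0:3 pp1:1 pp2:2 pp3:1 pp4:1
Op 10: read(P2, v1) -> 162. No state change.

yes yes no yes no no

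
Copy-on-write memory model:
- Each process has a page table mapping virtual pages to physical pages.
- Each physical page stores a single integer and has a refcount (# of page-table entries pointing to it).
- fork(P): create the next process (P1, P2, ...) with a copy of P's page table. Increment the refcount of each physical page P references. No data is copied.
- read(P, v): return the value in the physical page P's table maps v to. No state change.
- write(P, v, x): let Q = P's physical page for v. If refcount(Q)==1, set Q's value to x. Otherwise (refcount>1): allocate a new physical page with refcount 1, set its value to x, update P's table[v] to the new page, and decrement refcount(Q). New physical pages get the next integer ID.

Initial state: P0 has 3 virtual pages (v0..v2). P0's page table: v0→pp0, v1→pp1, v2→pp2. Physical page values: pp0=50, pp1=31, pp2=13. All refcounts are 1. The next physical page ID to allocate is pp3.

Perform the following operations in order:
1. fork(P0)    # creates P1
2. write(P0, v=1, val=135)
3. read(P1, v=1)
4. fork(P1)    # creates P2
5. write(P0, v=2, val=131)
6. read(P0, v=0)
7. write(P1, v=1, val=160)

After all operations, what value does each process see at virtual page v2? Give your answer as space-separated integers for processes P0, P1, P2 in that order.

Answer: 131 13 13

Derivation:
Op 1: fork(P0) -> P1. 3 ppages; refcounts: pp0:2 pp1:2 pp2:2
Op 2: write(P0, v1, 135). refcount(pp1)=2>1 -> COPY to pp3. 4 ppages; refcounts: pp0:2 pp1:1 pp2:2 pp3:1
Op 3: read(P1, v1) -> 31. No state change.
Op 4: fork(P1) -> P2. 4 ppages; refcounts: pp0:3 pp1:2 pp2:3 pp3:1
Op 5: write(P0, v2, 131). refcount(pp2)=3>1 -> COPY to pp4. 5 ppages; refcounts: pp0:3 pp1:2 pp2:2 pp3:1 pp4:1
Op 6: read(P0, v0) -> 50. No state change.
Op 7: write(P1, v1, 160). refcount(pp1)=2>1 -> COPY to pp5. 6 ppages; refcounts: pp0:3 pp1:1 pp2:2 pp3:1 pp4:1 pp5:1
P0: v2 -> pp4 = 131
P1: v2 -> pp2 = 13
P2: v2 -> pp2 = 13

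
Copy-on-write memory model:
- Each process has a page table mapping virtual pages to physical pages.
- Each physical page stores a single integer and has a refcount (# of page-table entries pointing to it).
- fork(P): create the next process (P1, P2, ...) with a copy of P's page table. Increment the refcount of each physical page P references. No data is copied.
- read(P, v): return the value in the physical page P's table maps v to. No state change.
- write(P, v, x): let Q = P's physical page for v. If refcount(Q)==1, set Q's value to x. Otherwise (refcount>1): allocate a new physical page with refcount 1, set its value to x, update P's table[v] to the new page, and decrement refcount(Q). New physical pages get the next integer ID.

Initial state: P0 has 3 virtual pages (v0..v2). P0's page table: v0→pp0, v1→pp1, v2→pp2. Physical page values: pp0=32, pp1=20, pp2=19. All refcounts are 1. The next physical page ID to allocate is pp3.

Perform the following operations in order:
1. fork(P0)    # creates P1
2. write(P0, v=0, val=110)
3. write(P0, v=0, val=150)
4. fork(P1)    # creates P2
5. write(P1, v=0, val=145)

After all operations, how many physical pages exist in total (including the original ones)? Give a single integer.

Op 1: fork(P0) -> P1. 3 ppages; refcounts: pp0:2 pp1:2 pp2:2
Op 2: write(P0, v0, 110). refcount(pp0)=2>1 -> COPY to pp3. 4 ppages; refcounts: pp0:1 pp1:2 pp2:2 pp3:1
Op 3: write(P0, v0, 150). refcount(pp3)=1 -> write in place. 4 ppages; refcounts: pp0:1 pp1:2 pp2:2 pp3:1
Op 4: fork(P1) -> P2. 4 ppages; refcounts: pp0:2 pp1:3 pp2:3 pp3:1
Op 5: write(P1, v0, 145). refcount(pp0)=2>1 -> COPY to pp4. 5 ppages; refcounts: pp0:1 pp1:3 pp2:3 pp3:1 pp4:1

Answer: 5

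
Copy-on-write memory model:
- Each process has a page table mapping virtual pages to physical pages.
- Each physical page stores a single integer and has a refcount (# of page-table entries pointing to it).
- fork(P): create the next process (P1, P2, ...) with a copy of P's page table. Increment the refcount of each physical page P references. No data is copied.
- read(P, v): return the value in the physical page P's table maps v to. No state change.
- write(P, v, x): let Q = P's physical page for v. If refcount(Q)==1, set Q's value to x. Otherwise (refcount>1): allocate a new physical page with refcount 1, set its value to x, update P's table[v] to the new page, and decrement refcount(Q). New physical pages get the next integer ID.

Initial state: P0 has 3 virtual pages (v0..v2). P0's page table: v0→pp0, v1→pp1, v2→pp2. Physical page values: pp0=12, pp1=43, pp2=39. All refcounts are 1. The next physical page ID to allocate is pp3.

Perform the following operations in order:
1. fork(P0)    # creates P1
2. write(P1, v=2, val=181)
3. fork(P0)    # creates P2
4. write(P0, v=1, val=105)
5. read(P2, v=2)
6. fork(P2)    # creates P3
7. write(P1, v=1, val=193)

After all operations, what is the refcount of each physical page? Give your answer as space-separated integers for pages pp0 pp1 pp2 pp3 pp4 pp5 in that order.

Op 1: fork(P0) -> P1. 3 ppages; refcounts: pp0:2 pp1:2 pp2:2
Op 2: write(P1, v2, 181). refcount(pp2)=2>1 -> COPY to pp3. 4 ppages; refcounts: pp0:2 pp1:2 pp2:1 pp3:1
Op 3: fork(P0) -> P2. 4 ppages; refcounts: pp0:3 pp1:3 pp2:2 pp3:1
Op 4: write(P0, v1, 105). refcount(pp1)=3>1 -> COPY to pp4. 5 ppages; refcounts: pp0:3 pp1:2 pp2:2 pp3:1 pp4:1
Op 5: read(P2, v2) -> 39. No state change.
Op 6: fork(P2) -> P3. 5 ppages; refcounts: pp0:4 pp1:3 pp2:3 pp3:1 pp4:1
Op 7: write(P1, v1, 193). refcount(pp1)=3>1 -> COPY to pp5. 6 ppages; refcounts: pp0:4 pp1:2 pp2:3 pp3:1 pp4:1 pp5:1

Answer: 4 2 3 1 1 1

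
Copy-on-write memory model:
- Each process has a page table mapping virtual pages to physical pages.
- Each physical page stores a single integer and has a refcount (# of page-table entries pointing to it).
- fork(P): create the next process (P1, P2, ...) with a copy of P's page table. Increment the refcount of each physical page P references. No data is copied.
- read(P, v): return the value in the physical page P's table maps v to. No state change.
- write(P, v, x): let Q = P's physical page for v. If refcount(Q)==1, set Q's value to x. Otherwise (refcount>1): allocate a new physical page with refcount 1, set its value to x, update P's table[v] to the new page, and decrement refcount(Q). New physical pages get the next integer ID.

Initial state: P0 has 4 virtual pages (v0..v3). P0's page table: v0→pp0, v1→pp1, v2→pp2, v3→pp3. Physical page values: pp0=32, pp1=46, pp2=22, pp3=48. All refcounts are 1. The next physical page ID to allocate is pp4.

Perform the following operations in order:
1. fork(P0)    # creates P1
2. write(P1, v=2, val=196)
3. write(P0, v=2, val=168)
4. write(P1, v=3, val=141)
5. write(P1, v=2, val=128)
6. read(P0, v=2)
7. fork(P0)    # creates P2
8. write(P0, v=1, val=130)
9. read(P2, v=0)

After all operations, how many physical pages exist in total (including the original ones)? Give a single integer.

Op 1: fork(P0) -> P1. 4 ppages; refcounts: pp0:2 pp1:2 pp2:2 pp3:2
Op 2: write(P1, v2, 196). refcount(pp2)=2>1 -> COPY to pp4. 5 ppages; refcounts: pp0:2 pp1:2 pp2:1 pp3:2 pp4:1
Op 3: write(P0, v2, 168). refcount(pp2)=1 -> write in place. 5 ppages; refcounts: pp0:2 pp1:2 pp2:1 pp3:2 pp4:1
Op 4: write(P1, v3, 141). refcount(pp3)=2>1 -> COPY to pp5. 6 ppages; refcounts: pp0:2 pp1:2 pp2:1 pp3:1 pp4:1 pp5:1
Op 5: write(P1, v2, 128). refcount(pp4)=1 -> write in place. 6 ppages; refcounts: pp0:2 pp1:2 pp2:1 pp3:1 pp4:1 pp5:1
Op 6: read(P0, v2) -> 168. No state change.
Op 7: fork(P0) -> P2. 6 ppages; refcounts: pp0:3 pp1:3 pp2:2 pp3:2 pp4:1 pp5:1
Op 8: write(P0, v1, 130). refcount(pp1)=3>1 -> COPY to pp6. 7 ppages; refcounts: pp0:3 pp1:2 pp2:2 pp3:2 pp4:1 pp5:1 pp6:1
Op 9: read(P2, v0) -> 32. No state change.

Answer: 7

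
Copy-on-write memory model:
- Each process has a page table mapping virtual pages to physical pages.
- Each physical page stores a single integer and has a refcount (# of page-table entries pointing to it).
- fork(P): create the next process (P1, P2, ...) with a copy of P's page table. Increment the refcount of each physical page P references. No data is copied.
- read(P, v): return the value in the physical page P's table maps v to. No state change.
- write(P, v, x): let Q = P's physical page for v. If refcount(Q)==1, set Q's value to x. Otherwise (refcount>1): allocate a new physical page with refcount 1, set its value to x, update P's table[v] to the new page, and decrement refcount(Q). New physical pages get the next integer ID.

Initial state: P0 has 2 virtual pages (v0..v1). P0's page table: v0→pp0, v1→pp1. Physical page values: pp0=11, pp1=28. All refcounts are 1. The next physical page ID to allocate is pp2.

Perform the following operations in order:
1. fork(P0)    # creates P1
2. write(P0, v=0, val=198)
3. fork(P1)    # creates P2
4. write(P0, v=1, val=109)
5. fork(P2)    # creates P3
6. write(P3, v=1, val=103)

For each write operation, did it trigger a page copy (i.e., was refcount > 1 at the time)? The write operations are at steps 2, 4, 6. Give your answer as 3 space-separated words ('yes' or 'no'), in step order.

Op 1: fork(P0) -> P1. 2 ppages; refcounts: pp0:2 pp1:2
Op 2: write(P0, v0, 198). refcount(pp0)=2>1 -> COPY to pp2. 3 ppages; refcounts: pp0:1 pp1:2 pp2:1
Op 3: fork(P1) -> P2. 3 ppages; refcounts: pp0:2 pp1:3 pp2:1
Op 4: write(P0, v1, 109). refcount(pp1)=3>1 -> COPY to pp3. 4 ppages; refcounts: pp0:2 pp1:2 pp2:1 pp3:1
Op 5: fork(P2) -> P3. 4 ppages; refcounts: pp0:3 pp1:3 pp2:1 pp3:1
Op 6: write(P3, v1, 103). refcount(pp1)=3>1 -> COPY to pp4. 5 ppages; refcounts: pp0:3 pp1:2 pp2:1 pp3:1 pp4:1

yes yes yes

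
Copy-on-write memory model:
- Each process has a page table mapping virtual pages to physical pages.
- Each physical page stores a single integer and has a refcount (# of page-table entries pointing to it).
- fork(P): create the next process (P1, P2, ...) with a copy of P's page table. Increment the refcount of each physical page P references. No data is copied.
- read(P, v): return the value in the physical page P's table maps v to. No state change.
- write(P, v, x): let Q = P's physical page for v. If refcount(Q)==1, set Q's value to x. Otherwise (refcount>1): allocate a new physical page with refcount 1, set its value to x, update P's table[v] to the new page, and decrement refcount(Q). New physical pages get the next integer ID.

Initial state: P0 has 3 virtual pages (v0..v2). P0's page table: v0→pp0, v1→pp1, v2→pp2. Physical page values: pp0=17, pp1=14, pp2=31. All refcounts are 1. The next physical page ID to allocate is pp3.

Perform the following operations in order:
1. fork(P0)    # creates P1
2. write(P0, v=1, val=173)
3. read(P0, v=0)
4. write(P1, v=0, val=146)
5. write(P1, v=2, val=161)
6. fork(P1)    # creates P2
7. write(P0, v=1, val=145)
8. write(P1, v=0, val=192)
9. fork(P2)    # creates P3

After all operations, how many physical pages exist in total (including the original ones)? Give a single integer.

Op 1: fork(P0) -> P1. 3 ppages; refcounts: pp0:2 pp1:2 pp2:2
Op 2: write(P0, v1, 173). refcount(pp1)=2>1 -> COPY to pp3. 4 ppages; refcounts: pp0:2 pp1:1 pp2:2 pp3:1
Op 3: read(P0, v0) -> 17. No state change.
Op 4: write(P1, v0, 146). refcount(pp0)=2>1 -> COPY to pp4. 5 ppages; refcounts: pp0:1 pp1:1 pp2:2 pp3:1 pp4:1
Op 5: write(P1, v2, 161). refcount(pp2)=2>1 -> COPY to pp5. 6 ppages; refcounts: pp0:1 pp1:1 pp2:1 pp3:1 pp4:1 pp5:1
Op 6: fork(P1) -> P2. 6 ppages; refcounts: pp0:1 pp1:2 pp2:1 pp3:1 pp4:2 pp5:2
Op 7: write(P0, v1, 145). refcount(pp3)=1 -> write in place. 6 ppages; refcounts: pp0:1 pp1:2 pp2:1 pp3:1 pp4:2 pp5:2
Op 8: write(P1, v0, 192). refcount(pp4)=2>1 -> COPY to pp6. 7 ppages; refcounts: pp0:1 pp1:2 pp2:1 pp3:1 pp4:1 pp5:2 pp6:1
Op 9: fork(P2) -> P3. 7 ppages; refcounts: pp0:1 pp1:3 pp2:1 pp3:1 pp4:2 pp5:3 pp6:1

Answer: 7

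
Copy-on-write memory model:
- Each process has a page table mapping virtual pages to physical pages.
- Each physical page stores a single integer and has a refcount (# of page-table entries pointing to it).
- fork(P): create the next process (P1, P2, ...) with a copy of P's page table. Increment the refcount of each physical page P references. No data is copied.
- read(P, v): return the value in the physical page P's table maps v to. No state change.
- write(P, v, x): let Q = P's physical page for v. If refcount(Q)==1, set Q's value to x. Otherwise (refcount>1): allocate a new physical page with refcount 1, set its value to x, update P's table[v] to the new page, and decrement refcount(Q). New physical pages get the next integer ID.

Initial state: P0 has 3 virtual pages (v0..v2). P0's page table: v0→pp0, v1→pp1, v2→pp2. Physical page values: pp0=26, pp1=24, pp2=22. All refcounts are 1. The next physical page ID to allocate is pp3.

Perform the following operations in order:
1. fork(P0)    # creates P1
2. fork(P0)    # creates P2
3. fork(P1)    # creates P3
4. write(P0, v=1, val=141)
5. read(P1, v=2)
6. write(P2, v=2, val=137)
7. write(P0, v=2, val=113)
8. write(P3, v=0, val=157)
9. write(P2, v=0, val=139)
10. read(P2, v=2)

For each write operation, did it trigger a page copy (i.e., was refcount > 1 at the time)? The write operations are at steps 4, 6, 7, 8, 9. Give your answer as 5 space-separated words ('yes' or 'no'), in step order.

Op 1: fork(P0) -> P1. 3 ppages; refcounts: pp0:2 pp1:2 pp2:2
Op 2: fork(P0) -> P2. 3 ppages; refcounts: pp0:3 pp1:3 pp2:3
Op 3: fork(P1) -> P3. 3 ppages; refcounts: pp0:4 pp1:4 pp2:4
Op 4: write(P0, v1, 141). refcount(pp1)=4>1 -> COPY to pp3. 4 ppages; refcounts: pp0:4 pp1:3 pp2:4 pp3:1
Op 5: read(P1, v2) -> 22. No state change.
Op 6: write(P2, v2, 137). refcount(pp2)=4>1 -> COPY to pp4. 5 ppages; refcounts: pp0:4 pp1:3 pp2:3 pp3:1 pp4:1
Op 7: write(P0, v2, 113). refcount(pp2)=3>1 -> COPY to pp5. 6 ppages; refcounts: pp0:4 pp1:3 pp2:2 pp3:1 pp4:1 pp5:1
Op 8: write(P3, v0, 157). refcount(pp0)=4>1 -> COPY to pp6. 7 ppages; refcounts: pp0:3 pp1:3 pp2:2 pp3:1 pp4:1 pp5:1 pp6:1
Op 9: write(P2, v0, 139). refcount(pp0)=3>1 -> COPY to pp7. 8 ppages; refcounts: pp0:2 pp1:3 pp2:2 pp3:1 pp4:1 pp5:1 pp6:1 pp7:1
Op 10: read(P2, v2) -> 137. No state change.

yes yes yes yes yes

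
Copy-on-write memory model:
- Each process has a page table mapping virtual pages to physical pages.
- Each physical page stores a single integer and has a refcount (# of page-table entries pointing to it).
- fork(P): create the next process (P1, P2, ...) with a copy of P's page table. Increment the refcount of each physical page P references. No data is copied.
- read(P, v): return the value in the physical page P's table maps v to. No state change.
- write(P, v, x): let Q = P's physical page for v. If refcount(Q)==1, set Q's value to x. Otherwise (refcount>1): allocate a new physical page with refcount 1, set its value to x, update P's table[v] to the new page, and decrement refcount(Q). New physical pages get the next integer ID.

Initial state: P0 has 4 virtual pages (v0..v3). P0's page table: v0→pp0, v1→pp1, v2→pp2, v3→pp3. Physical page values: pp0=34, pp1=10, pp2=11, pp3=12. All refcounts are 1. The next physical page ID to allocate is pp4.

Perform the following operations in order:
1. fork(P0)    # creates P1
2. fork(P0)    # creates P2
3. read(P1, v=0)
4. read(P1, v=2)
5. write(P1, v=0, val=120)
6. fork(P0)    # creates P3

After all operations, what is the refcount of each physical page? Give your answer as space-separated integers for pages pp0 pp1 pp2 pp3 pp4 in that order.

Answer: 3 4 4 4 1

Derivation:
Op 1: fork(P0) -> P1. 4 ppages; refcounts: pp0:2 pp1:2 pp2:2 pp3:2
Op 2: fork(P0) -> P2. 4 ppages; refcounts: pp0:3 pp1:3 pp2:3 pp3:3
Op 3: read(P1, v0) -> 34. No state change.
Op 4: read(P1, v2) -> 11. No state change.
Op 5: write(P1, v0, 120). refcount(pp0)=3>1 -> COPY to pp4. 5 ppages; refcounts: pp0:2 pp1:3 pp2:3 pp3:3 pp4:1
Op 6: fork(P0) -> P3. 5 ppages; refcounts: pp0:3 pp1:4 pp2:4 pp3:4 pp4:1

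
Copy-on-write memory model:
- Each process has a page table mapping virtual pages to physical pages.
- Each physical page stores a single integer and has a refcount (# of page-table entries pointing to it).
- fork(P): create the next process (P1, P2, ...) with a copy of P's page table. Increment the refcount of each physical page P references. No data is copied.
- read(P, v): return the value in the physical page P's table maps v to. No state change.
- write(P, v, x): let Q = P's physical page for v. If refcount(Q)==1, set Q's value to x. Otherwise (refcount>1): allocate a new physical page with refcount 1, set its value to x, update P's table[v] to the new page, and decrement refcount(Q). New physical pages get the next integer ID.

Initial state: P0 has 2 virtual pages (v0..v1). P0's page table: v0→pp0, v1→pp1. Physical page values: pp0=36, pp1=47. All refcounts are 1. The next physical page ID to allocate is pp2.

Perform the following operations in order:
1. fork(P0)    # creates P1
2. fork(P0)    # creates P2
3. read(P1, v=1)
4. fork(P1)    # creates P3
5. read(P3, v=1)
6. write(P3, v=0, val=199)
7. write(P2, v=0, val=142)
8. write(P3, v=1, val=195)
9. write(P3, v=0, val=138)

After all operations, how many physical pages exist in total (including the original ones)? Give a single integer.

Answer: 5

Derivation:
Op 1: fork(P0) -> P1. 2 ppages; refcounts: pp0:2 pp1:2
Op 2: fork(P0) -> P2. 2 ppages; refcounts: pp0:3 pp1:3
Op 3: read(P1, v1) -> 47. No state change.
Op 4: fork(P1) -> P3. 2 ppages; refcounts: pp0:4 pp1:4
Op 5: read(P3, v1) -> 47. No state change.
Op 6: write(P3, v0, 199). refcount(pp0)=4>1 -> COPY to pp2. 3 ppages; refcounts: pp0:3 pp1:4 pp2:1
Op 7: write(P2, v0, 142). refcount(pp0)=3>1 -> COPY to pp3. 4 ppages; refcounts: pp0:2 pp1:4 pp2:1 pp3:1
Op 8: write(P3, v1, 195). refcount(pp1)=4>1 -> COPY to pp4. 5 ppages; refcounts: pp0:2 pp1:3 pp2:1 pp3:1 pp4:1
Op 9: write(P3, v0, 138). refcount(pp2)=1 -> write in place. 5 ppages; refcounts: pp0:2 pp1:3 pp2:1 pp3:1 pp4:1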